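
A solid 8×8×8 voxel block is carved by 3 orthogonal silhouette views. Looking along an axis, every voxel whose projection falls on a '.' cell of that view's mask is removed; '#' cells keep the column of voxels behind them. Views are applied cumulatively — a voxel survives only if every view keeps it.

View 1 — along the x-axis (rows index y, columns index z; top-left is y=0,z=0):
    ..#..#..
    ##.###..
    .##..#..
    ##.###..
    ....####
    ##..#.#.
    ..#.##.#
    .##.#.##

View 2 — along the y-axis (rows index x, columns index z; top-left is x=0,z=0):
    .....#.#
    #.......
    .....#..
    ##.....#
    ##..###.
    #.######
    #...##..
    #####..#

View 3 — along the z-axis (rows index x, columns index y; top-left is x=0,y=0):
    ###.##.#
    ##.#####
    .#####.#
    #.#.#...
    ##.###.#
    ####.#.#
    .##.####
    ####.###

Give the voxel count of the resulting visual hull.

remaining voxels: 85

full grid |V| = 512
V1 x: intersect with YZ mask (32 set) -- 256 left
V2 y: intersect with XZ mask (28 set) -- 117 left
V3 z: intersect with XY mask (47 set) -- 85 left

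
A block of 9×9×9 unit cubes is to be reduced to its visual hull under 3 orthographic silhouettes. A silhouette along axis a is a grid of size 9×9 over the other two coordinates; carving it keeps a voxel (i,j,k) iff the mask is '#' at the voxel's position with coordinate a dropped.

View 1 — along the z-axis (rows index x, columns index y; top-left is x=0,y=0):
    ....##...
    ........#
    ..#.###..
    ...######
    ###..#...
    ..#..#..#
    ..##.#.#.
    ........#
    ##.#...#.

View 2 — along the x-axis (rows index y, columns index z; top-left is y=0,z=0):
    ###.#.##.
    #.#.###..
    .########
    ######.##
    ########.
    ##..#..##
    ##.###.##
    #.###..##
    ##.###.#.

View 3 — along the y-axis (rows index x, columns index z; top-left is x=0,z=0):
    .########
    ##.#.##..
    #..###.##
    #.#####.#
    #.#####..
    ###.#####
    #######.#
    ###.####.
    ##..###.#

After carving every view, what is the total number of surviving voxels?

remaining voxels: 141

full grid |V| = 729
[1] z-view keeps 29 columns → grid now 261
[2] x-view keeps 59 columns → grid now 188
[3] y-view keeps 61 columns → grid now 141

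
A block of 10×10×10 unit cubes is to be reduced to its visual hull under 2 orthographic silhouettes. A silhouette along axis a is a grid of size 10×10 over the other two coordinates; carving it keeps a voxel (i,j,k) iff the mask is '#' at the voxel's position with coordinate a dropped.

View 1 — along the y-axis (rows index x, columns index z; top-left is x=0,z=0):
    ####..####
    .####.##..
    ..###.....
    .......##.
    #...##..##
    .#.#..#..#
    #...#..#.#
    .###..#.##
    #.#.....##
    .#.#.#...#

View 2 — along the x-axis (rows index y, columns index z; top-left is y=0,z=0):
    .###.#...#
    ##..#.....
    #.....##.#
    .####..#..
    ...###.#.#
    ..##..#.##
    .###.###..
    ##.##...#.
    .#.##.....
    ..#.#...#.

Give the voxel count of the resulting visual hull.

initial block: 10^3 = 1000
after view 1 [y-axis, 46 of 100 cells solid] → remaining = 460
after view 2 [x-axis, 44 of 100 cells solid] → remaining = 210

voxel count = 210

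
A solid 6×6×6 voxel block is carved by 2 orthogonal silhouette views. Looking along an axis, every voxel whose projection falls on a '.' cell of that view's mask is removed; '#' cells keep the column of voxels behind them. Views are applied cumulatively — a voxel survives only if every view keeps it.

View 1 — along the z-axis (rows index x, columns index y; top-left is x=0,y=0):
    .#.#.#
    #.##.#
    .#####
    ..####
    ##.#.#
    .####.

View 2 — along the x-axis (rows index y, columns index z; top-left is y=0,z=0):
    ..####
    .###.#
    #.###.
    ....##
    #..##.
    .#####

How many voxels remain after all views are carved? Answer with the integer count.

86 voxels

full grid |V| = 216
step 1: project along z, AND mask (24/36) → |grid| = 144
step 2: project along x, AND mask (22/36) → |grid| = 86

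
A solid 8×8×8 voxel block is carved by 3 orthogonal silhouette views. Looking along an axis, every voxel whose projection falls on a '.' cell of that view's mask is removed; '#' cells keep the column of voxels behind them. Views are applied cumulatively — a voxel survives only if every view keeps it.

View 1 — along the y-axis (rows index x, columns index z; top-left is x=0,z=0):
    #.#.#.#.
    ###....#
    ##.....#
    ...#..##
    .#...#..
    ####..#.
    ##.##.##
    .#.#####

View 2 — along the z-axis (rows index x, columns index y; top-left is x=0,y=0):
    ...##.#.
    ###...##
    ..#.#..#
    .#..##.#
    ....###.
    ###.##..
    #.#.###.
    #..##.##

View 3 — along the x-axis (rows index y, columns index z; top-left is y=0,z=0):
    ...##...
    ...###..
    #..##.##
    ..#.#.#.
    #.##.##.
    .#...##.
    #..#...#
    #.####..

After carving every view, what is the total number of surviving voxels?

remaining voxels: 63

full grid |V| = 512
step 1: project along y, AND mask (33/64) → |grid| = 264
step 2: project along z, AND mask (33/64) → |grid| = 144
step 3: project along x, AND mask (29/64) → |grid| = 63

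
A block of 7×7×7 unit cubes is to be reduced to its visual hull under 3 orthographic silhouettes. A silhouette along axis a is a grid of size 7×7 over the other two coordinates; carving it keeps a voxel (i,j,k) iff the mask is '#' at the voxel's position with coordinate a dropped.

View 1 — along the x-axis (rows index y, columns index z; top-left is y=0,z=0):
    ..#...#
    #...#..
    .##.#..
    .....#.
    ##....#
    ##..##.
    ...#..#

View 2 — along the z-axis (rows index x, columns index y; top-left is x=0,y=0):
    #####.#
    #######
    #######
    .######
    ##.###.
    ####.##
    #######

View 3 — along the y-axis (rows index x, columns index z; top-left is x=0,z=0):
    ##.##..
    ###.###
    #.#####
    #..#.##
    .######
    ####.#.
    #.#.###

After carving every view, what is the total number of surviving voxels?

voxel count = 76

initial block: 7^3 = 343
after view 1 [x-axis, 17 of 49 cells solid] → remaining = 119
after view 2 [z-axis, 44 of 49 cells solid] → remaining = 105
after view 3 [y-axis, 36 of 49 cells solid] → remaining = 76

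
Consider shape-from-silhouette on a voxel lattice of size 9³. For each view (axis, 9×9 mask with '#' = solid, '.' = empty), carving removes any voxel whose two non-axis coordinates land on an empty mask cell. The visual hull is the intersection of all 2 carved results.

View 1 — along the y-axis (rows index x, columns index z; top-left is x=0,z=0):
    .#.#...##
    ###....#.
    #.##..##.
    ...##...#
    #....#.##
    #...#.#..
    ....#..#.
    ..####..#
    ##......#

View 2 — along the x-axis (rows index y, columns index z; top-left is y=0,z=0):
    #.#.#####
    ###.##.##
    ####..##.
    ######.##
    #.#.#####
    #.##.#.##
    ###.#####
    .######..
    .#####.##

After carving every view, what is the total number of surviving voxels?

remaining voxels: 229

start: 9×9×9 = 729 voxels
  1. axis=1 (XZ plane), |mask|=33  ⇒  voxels=297
  2. axis=0 (YZ plane), |mask|=62  ⇒  voxels=229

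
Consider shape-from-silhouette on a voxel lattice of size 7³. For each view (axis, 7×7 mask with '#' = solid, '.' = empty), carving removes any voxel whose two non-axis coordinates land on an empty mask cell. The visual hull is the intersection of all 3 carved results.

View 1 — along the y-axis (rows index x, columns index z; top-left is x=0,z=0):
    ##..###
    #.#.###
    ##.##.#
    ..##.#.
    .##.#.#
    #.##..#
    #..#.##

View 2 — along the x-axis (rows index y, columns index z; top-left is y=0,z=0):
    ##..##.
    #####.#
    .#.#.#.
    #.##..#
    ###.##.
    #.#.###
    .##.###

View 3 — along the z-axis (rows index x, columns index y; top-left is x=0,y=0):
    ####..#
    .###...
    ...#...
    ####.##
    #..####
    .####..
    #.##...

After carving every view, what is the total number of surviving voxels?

voxel count = 70

start: 7×7×7 = 343 voxels
carve view 1 (along y, XZ-mask fill 30/49): 210 voxels remain
carve view 2 (along x, YZ-mask fill 32/49): 136 voxels remain
carve view 3 (along z, XY-mask fill 27/49): 70 voxels remain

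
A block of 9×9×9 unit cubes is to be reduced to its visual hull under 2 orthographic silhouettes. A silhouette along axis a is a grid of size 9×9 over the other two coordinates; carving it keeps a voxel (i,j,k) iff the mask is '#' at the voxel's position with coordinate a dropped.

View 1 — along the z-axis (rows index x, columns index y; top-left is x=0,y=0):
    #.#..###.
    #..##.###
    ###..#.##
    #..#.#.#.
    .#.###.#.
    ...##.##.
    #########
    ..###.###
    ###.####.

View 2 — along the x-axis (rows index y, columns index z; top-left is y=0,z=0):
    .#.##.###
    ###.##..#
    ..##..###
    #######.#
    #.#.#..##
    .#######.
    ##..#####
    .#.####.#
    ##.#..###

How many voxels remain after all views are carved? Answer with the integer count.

|visual hull| = 325

initial block: 9^3 = 729
carve view 1 (along z, XY-mask fill 52/81): 468 voxels remain
carve view 2 (along x, YZ-mask fill 56/81): 325 voxels remain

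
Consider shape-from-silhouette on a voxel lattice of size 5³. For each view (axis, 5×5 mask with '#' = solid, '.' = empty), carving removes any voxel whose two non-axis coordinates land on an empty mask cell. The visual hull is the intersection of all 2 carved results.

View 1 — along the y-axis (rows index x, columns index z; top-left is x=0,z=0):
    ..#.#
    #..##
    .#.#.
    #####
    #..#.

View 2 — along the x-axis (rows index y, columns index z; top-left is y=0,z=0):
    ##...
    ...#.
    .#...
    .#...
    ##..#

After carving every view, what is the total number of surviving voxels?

|visual hull| = 21

before carving: 125 voxels (5×5×5)
after view 1 [y-axis, 14 of 25 cells solid] → remaining = 70
after view 2 [x-axis, 8 of 25 cells solid] → remaining = 21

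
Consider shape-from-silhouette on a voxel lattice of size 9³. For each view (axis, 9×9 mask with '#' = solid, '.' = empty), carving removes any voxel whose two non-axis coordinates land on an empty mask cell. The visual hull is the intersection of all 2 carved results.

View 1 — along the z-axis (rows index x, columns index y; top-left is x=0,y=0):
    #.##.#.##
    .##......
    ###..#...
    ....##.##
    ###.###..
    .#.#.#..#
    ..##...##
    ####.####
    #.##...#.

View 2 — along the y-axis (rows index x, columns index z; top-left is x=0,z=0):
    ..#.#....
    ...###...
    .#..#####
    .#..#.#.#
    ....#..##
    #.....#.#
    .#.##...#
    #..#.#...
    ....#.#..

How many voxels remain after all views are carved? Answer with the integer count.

remaining voxels: 136

before carving: 729 voxels (9×9×9)
  1. axis=2 (XY plane), |mask|=42  ⇒  voxels=378
  2. axis=1 (XZ plane), |mask|=30  ⇒  voxels=136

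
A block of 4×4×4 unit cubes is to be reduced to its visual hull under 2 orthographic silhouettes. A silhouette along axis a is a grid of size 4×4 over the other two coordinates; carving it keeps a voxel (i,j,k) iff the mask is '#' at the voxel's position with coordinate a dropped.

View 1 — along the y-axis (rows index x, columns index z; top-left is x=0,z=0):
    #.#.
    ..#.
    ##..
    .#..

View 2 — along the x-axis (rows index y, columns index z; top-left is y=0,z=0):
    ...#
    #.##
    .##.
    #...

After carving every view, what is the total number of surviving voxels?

start: 4×4×4 = 64 voxels
  1. axis=1 (XZ plane), |mask|=6  ⇒  voxels=24
  2. axis=0 (YZ plane), |mask|=7  ⇒  voxels=10

voxel count = 10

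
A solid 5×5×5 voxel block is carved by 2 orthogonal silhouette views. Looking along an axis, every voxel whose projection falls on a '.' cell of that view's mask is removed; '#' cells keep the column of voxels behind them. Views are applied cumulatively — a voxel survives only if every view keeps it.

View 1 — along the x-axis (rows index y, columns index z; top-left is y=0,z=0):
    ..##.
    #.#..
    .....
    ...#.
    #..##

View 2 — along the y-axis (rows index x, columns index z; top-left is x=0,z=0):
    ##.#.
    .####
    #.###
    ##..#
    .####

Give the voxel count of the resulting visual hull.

voxel count = 28

before carving: 125 voxels (5×5×5)
carve view 1 (along x, YZ-mask fill 8/25): 40 voxels remain
carve view 2 (along y, XZ-mask fill 18/25): 28 voxels remain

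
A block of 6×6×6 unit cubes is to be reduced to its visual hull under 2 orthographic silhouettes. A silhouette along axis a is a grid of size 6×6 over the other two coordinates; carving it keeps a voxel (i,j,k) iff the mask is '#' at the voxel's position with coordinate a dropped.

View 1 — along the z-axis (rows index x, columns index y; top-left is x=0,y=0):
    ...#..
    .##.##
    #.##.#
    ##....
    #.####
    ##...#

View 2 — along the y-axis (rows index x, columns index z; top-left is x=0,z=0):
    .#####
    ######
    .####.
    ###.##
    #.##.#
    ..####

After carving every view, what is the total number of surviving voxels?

start: 6×6×6 = 216 voxels
after view 1 [z-axis, 19 of 36 cells solid] → remaining = 114
after view 2 [y-axis, 28 of 36 cells solid] → remaining = 87

voxel count = 87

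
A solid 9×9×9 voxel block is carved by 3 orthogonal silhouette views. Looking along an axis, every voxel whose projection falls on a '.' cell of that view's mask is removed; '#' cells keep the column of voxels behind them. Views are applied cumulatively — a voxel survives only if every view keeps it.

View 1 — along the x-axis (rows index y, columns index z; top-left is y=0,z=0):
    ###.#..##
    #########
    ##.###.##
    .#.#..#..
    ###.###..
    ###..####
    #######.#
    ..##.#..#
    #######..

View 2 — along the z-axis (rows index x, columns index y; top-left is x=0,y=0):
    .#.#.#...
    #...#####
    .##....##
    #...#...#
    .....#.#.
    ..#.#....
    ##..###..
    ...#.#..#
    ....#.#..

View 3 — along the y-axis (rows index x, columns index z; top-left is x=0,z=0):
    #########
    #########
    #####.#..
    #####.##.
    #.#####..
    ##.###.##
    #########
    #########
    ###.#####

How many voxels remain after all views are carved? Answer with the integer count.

initial block: 9^3 = 729
step 1: project along x, AND mask (57/81) → |grid| = 513
step 2: project along z, AND mask (30/81) → |grid| = 194
step 3: project along y, AND mask (70/81) → |grid| = 175

|visual hull| = 175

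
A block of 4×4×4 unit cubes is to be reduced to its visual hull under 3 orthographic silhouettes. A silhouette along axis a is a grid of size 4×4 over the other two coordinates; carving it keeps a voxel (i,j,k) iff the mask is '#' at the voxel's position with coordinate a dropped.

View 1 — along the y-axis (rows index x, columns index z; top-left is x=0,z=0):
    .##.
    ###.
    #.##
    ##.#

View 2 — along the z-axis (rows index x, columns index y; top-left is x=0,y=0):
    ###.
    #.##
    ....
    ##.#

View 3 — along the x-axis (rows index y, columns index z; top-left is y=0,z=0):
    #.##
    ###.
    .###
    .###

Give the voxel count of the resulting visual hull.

voxel count = 17

full grid |V| = 64
after view 1 [y-axis, 11 of 16 cells solid] → remaining = 44
after view 2 [z-axis, 9 of 16 cells solid] → remaining = 24
after view 3 [x-axis, 12 of 16 cells solid] → remaining = 17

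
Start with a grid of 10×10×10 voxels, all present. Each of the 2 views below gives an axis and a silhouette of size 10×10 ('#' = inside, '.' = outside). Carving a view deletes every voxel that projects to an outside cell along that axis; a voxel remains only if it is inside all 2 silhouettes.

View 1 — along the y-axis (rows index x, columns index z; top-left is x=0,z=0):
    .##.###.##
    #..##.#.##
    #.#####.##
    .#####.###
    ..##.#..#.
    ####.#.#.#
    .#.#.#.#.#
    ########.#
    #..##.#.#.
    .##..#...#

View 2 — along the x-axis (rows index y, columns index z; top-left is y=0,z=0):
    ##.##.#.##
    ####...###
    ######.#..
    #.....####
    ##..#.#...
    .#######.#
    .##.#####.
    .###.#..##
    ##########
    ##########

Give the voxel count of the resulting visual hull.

before carving: 1000 voxels (10×10×10)
V1 y: intersect with XZ mask (63 set) -- 630 left
V2 x: intersect with YZ mask (71 set) -- 445 left

voxel count = 445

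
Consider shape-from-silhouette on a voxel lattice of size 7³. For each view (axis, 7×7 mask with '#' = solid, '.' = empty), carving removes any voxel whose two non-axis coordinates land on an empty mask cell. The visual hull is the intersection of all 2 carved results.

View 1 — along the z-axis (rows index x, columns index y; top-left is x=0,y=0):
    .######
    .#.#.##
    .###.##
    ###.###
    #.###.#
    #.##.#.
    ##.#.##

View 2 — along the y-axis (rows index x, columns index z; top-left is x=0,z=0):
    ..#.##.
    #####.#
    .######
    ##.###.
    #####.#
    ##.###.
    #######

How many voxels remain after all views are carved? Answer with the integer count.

187 voxels

full grid |V| = 343
after view 1 [z-axis, 35 of 49 cells solid] → remaining = 245
after view 2 [y-axis, 38 of 49 cells solid] → remaining = 187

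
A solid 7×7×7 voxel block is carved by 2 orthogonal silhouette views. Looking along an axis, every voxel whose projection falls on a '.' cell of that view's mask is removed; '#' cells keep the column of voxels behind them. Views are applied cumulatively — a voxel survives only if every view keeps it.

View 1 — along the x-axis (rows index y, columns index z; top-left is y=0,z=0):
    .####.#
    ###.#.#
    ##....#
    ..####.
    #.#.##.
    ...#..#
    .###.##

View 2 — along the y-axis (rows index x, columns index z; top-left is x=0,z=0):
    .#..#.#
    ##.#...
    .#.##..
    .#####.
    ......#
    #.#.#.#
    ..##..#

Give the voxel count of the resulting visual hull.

|visual hull| = 92

full grid |V| = 343
[1] x-view keeps 28 columns → grid now 196
[2] y-view keeps 22 columns → grid now 92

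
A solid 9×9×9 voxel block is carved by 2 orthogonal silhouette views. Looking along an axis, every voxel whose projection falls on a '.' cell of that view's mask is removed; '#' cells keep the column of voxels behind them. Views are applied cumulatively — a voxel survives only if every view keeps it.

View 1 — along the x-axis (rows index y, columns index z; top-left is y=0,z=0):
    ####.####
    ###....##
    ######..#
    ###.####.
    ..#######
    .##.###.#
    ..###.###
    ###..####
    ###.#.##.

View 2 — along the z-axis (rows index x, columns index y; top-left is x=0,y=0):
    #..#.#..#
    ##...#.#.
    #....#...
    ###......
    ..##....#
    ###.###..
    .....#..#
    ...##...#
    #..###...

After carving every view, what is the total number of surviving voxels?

before carving: 729 voxels (9×9×9)
  1. axis=0 (YZ plane), |mask|=59  ⇒  voxels=531
  2. axis=2 (XY plane), |mask|=31  ⇒  voxels=206

remaining voxels: 206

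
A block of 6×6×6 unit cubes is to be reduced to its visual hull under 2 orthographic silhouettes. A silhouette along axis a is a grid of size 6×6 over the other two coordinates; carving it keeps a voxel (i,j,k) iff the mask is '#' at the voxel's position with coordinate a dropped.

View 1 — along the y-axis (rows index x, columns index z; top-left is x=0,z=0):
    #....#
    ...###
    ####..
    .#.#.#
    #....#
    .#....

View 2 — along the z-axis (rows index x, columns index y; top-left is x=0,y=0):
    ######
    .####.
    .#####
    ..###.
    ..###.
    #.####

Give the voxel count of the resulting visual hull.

initial block: 6^3 = 216
after view 1 [y-axis, 15 of 36 cells solid] → remaining = 90
after view 2 [z-axis, 26 of 36 cells solid] → remaining = 64

voxel count = 64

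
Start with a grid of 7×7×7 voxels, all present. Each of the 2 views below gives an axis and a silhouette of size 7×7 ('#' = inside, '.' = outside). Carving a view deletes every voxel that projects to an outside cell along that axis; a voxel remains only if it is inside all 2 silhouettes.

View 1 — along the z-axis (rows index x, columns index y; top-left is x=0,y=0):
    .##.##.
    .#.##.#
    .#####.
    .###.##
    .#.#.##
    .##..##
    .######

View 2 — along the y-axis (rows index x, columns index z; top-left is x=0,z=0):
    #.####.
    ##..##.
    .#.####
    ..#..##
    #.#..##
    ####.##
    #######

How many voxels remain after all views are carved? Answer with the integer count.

|visual hull| = 158

initial block: 7^3 = 343
  1. axis=2 (XY plane), |mask|=32  ⇒  voxels=224
  2. axis=1 (XZ plane), |mask|=34  ⇒  voxels=158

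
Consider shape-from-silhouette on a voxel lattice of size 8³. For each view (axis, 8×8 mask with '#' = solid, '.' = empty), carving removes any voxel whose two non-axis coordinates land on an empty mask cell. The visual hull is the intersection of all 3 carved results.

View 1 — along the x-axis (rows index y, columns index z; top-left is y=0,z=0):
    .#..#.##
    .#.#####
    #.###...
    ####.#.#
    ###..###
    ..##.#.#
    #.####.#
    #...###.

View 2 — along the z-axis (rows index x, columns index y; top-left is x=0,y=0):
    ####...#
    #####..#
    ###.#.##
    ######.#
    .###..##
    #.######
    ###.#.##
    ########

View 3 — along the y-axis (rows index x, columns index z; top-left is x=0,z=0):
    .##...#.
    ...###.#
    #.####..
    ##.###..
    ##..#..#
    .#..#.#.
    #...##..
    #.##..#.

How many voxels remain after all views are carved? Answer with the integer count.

initial block: 8^3 = 512
step 1: project along x, AND mask (40/64) → |grid| = 320
step 2: project along z, AND mask (50/64) → |grid| = 248
step 3: project along y, AND mask (31/64) → |grid| = 118

voxel count = 118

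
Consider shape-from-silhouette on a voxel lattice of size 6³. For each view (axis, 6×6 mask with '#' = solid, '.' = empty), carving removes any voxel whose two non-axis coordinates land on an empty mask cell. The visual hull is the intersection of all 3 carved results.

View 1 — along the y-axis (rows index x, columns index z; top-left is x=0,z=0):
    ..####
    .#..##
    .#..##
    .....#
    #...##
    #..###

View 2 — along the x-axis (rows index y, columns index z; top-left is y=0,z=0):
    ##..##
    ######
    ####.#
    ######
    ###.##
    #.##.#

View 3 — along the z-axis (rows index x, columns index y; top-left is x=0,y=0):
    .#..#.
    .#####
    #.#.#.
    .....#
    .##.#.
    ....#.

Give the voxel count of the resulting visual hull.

full grid |V| = 216
after view 1 [y-axis, 18 of 36 cells solid] → remaining = 108
after view 2 [x-axis, 30 of 36 cells solid] → remaining = 91
after view 3 [z-axis, 15 of 36 cells solid] → remaining = 39

remaining voxels: 39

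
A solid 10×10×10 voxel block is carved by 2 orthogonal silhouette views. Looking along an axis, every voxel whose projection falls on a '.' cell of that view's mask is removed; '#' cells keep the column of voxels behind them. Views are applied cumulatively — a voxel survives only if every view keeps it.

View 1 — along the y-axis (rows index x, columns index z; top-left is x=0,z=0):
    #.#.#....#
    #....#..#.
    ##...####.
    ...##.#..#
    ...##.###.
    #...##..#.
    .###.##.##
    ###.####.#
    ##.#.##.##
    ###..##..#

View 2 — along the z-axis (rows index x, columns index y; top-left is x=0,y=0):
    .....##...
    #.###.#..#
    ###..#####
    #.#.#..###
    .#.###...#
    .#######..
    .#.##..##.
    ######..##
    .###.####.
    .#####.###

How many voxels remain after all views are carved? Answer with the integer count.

full grid |V| = 1000
  1. axis=1 (XZ plane), |mask|=54  ⇒  voxels=540
  2. axis=2 (XY plane), |mask|=62  ⇒  voxels=347

remaining voxels: 347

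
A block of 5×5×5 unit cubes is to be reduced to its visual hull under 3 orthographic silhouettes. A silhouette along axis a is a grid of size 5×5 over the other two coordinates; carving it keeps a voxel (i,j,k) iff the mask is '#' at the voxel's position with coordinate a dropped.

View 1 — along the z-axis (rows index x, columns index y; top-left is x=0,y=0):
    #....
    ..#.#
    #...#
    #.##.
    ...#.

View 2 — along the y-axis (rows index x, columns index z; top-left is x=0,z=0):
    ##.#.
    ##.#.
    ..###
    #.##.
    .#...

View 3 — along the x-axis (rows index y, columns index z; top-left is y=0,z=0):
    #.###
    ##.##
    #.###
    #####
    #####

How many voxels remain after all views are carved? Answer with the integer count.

23 voxels

full grid |V| = 125
[1] z-view keeps 9 columns → grid now 45
[2] y-view keeps 13 columns → grid now 25
[3] x-view keeps 22 columns → grid now 23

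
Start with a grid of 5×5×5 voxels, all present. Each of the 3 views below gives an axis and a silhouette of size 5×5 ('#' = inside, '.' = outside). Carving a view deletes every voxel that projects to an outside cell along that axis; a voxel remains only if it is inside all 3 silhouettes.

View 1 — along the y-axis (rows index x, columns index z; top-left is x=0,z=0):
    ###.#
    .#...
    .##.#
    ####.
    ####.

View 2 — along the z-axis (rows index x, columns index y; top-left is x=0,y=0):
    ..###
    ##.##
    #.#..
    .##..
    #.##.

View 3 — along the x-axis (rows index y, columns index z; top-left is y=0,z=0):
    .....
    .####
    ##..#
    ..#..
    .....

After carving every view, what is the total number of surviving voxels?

full grid |V| = 125
  1. axis=1 (XZ plane), |mask|=16  ⇒  voxels=80
  2. axis=2 (XY plane), |mask|=14  ⇒  voxels=42
  3. axis=0 (YZ plane), |mask|=8  ⇒  voxels=15

|visual hull| = 15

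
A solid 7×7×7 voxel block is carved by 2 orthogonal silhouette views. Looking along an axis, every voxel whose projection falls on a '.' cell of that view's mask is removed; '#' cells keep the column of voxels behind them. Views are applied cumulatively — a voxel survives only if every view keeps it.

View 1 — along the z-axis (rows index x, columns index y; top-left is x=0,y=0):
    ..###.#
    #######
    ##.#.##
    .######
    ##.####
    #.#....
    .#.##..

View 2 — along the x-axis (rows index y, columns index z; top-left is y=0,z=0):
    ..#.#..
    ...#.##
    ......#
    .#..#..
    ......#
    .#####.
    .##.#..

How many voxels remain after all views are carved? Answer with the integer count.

voxel count = 79

full grid |V| = 343
[1] z-view keeps 33 columns → grid now 231
[2] x-view keeps 17 columns → grid now 79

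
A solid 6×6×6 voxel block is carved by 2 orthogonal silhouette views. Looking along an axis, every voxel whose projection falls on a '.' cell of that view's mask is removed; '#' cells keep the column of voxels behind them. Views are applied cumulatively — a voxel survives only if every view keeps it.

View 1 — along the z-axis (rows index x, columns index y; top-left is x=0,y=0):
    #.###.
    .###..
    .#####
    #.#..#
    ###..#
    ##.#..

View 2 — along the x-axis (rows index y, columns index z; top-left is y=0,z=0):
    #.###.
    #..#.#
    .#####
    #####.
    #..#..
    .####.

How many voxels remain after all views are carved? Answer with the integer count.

|visual hull| = 89

initial block: 6^3 = 216
  1. axis=2 (XY plane), |mask|=22  ⇒  voxels=132
  2. axis=0 (YZ plane), |mask|=23  ⇒  voxels=89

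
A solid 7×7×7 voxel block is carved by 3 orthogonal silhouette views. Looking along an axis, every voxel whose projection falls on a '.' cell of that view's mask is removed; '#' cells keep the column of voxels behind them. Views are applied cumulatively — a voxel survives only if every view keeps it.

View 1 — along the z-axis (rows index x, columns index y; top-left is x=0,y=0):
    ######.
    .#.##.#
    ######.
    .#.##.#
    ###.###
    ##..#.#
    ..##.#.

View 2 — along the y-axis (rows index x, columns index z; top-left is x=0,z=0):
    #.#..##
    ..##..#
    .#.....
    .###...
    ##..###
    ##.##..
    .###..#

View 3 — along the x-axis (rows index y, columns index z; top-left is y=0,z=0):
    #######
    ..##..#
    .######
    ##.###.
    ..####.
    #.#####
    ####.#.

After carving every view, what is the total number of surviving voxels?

start: 7×7×7 = 343 voxels
[1] z-view keeps 33 columns → grid now 231
[2] y-view keeps 24 columns → grid now 112
[3] x-view keeps 36 columns → grid now 75

75 voxels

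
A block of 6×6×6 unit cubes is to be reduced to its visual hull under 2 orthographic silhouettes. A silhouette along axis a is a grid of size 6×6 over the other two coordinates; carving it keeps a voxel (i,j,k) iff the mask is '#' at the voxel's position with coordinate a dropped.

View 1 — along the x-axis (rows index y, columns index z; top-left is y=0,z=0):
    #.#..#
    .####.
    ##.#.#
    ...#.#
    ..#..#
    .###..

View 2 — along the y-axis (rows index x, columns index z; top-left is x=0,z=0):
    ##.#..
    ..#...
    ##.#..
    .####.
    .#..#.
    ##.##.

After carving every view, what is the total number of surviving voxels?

before carving: 216 voxels (6×6×6)
carve view 1 (along x, YZ-mask fill 18/36): 108 voxels remain
carve view 2 (along y, XZ-mask fill 17/36): 48 voxels remain

|visual hull| = 48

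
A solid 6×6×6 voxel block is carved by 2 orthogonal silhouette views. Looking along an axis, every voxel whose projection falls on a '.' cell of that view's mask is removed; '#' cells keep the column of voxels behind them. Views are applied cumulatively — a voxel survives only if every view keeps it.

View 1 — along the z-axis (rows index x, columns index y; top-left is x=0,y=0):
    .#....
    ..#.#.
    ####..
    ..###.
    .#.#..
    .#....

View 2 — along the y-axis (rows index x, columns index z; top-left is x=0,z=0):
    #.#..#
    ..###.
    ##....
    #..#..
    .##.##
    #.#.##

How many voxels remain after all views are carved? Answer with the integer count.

full grid |V| = 216
carve view 1 (along z, XY-mask fill 13/36): 78 voxels remain
carve view 2 (along y, XZ-mask fill 18/36): 35 voxels remain

voxel count = 35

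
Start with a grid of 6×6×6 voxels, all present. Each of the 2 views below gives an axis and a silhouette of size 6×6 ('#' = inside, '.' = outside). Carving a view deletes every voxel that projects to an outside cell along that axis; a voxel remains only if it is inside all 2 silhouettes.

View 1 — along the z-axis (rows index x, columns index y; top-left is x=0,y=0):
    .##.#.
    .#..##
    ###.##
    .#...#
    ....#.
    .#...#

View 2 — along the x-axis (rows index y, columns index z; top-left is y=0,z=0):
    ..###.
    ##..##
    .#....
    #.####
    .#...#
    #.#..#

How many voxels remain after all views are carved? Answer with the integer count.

before carving: 216 voxels (6×6×6)
  1. axis=2 (XY plane), |mask|=16  ⇒  voxels=96
  2. axis=0 (YZ plane), |mask|=18  ⇒  voxels=45

remaining voxels: 45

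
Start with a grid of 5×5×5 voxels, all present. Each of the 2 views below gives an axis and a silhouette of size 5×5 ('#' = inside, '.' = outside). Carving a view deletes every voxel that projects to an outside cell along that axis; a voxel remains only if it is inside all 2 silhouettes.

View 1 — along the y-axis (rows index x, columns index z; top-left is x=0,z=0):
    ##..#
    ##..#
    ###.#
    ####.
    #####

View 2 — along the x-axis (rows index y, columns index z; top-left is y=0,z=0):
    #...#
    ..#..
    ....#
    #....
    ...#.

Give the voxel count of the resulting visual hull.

23 voxels

initial block: 5^3 = 125
step 1: project along y, AND mask (19/25) → |grid| = 95
step 2: project along x, AND mask (6/25) → |grid| = 23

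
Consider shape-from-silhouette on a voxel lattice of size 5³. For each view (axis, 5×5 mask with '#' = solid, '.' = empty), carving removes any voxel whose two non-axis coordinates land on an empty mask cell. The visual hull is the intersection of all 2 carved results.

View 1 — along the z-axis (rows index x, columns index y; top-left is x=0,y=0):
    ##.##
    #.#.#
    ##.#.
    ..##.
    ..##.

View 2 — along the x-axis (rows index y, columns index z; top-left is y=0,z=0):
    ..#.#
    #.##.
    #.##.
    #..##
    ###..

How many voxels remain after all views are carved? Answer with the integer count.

full grid |V| = 125
  1. axis=2 (XY plane), |mask|=14  ⇒  voxels=70
  2. axis=0 (YZ plane), |mask|=14  ⇒  voxels=39

remaining voxels: 39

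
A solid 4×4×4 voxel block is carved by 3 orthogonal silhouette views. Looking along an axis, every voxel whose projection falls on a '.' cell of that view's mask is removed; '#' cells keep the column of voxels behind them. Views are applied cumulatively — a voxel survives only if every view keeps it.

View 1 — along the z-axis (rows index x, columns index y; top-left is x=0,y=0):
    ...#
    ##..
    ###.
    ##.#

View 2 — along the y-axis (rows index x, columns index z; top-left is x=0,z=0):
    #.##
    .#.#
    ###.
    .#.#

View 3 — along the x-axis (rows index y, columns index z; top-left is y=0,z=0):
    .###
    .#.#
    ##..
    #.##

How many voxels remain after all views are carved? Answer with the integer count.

before carving: 64 voxels (4×4×4)
after view 1 [z-axis, 9 of 16 cells solid] → remaining = 36
after view 2 [y-axis, 10 of 16 cells solid] → remaining = 22
after view 3 [x-axis, 10 of 16 cells solid] → remaining = 17

voxel count = 17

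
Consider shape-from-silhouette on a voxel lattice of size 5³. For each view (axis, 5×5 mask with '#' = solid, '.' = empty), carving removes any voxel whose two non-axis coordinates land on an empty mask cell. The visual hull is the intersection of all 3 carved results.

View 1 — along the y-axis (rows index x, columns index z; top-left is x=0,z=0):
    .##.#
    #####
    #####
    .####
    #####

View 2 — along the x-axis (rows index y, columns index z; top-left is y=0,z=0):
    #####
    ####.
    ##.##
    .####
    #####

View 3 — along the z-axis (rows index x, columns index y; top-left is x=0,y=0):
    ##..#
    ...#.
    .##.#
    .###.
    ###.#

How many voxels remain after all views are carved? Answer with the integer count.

voxel count = 53

before carving: 125 voxels (5×5×5)
step 1: project along y, AND mask (22/25) → |grid| = 110
step 2: project along x, AND mask (22/25) → |grid| = 97
step 3: project along z, AND mask (14/25) → |grid| = 53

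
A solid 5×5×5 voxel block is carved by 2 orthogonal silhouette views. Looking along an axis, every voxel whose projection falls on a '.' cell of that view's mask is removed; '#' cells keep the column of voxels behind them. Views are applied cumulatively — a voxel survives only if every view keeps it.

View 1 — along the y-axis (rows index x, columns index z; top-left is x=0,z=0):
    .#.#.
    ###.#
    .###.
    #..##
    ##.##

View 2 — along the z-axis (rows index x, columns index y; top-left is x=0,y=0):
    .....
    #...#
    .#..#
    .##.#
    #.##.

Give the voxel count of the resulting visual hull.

|visual hull| = 35

before carving: 125 voxels (5×5×5)
after view 1 [y-axis, 16 of 25 cells solid] → remaining = 80
after view 2 [z-axis, 10 of 25 cells solid] → remaining = 35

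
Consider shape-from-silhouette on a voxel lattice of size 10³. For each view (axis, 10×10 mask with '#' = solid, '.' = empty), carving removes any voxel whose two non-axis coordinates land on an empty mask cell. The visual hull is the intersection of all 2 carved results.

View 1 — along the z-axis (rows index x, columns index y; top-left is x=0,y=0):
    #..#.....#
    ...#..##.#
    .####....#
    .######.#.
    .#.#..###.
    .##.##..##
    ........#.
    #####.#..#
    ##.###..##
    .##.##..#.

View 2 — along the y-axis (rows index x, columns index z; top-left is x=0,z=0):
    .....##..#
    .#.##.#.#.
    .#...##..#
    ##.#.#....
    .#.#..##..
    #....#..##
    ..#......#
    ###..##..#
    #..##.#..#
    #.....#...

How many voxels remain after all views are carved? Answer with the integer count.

voxel count = 210

initial block: 10^3 = 1000
carve view 1 (along z, XY-mask fill 50/100): 500 voxels remain
carve view 2 (along y, XZ-mask fill 39/100): 210 voxels remain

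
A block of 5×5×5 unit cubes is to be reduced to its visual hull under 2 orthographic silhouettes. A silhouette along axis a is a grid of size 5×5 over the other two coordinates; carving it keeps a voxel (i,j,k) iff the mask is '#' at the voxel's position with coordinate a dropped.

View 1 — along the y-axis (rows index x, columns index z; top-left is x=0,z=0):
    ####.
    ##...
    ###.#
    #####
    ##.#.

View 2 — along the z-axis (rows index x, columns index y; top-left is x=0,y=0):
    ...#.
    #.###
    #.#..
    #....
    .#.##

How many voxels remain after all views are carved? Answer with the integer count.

34 voxels

start: 5×5×5 = 125 voxels
[1] y-view keeps 18 columns → grid now 90
[2] z-view keeps 11 columns → grid now 34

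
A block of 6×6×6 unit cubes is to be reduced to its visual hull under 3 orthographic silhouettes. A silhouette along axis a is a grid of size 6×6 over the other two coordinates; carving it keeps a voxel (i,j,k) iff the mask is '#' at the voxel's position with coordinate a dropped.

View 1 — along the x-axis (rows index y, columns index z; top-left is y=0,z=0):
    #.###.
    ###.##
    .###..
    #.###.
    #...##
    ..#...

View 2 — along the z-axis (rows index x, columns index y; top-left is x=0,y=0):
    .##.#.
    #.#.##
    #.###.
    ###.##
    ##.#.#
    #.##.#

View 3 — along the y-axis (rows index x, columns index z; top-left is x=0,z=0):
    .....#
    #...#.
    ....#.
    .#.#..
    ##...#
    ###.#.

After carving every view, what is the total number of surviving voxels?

full grid |V| = 216
V1 x: intersect with YZ mask (20 set) -- 120 left
V2 z: intersect with XY mask (24 set) -- 78 left
V3 y: intersect with XZ mask (13 set) -- 27 left

27 voxels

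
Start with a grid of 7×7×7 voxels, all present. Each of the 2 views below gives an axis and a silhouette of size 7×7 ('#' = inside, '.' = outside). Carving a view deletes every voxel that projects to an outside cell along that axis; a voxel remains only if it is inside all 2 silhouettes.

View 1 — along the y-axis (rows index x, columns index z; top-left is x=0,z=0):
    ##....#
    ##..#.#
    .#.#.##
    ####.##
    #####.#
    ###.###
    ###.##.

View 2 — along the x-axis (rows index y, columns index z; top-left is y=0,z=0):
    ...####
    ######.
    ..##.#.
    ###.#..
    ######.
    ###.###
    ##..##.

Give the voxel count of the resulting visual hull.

start: 7×7×7 = 343 voxels
[1] y-view keeps 34 columns → grid now 238
[2] x-view keeps 33 columns → grid now 157

157 voxels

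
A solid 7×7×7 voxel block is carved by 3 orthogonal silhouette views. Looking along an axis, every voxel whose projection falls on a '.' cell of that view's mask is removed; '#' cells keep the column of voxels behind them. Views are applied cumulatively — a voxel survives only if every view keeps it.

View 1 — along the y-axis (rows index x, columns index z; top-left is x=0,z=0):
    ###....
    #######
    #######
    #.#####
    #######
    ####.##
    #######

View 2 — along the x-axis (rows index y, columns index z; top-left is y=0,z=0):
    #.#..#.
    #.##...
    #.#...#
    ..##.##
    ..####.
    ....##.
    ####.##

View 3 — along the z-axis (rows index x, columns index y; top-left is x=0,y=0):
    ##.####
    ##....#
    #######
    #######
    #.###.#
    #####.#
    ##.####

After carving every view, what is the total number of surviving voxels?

start: 7×7×7 = 343 voxels
V1 y: intersect with XZ mask (43 set) -- 301 left
V2 x: intersect with YZ mask (25 set) -- 158 left
V3 z: intersect with XY mask (40 set) -- 134 left

|visual hull| = 134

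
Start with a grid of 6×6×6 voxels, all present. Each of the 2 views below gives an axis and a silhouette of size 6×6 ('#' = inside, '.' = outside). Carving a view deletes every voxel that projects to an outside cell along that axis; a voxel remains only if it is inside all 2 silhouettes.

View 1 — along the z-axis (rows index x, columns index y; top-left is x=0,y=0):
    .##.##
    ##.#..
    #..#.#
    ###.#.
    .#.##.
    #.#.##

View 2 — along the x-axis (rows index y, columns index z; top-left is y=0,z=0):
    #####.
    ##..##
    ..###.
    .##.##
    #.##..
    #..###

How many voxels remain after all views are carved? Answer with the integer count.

start: 6×6×6 = 216 voxels
  1. axis=2 (XY plane), |mask|=21  ⇒  voxels=126
  2. axis=0 (YZ plane), |mask|=23  ⇒  voxels=81

81 voxels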